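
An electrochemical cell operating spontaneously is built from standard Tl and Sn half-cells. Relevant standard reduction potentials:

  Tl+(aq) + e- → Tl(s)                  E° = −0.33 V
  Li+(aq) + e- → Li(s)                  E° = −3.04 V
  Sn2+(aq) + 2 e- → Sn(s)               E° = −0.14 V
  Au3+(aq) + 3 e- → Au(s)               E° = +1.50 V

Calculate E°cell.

The Sn²⁺/Sn couple has the higher E°, so Sn ion is reduced (cathode) and Tl is oxidized (anode).
E°cell = E°(cathode) − E°(anode) = −0.14 − (−0.33) = +0.19 V.

+0.19 V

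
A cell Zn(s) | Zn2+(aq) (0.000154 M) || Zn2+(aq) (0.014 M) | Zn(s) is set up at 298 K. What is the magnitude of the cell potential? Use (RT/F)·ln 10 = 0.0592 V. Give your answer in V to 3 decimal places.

For a concentration cell E°cell = 0, since both electrodes use the same couple.
The compartment with the higher Zn2+(aq) concentration (0.014 M) acts as the cathode; ions are reduced there and produced at the dilute (0.000154 M) anode.
With n = 2, Ecell = −(0.0592/2)·log([dilute]/[conc]) = −(0.0592/2)·log(0.000154/0.014) = +0.058 V.

0.058 V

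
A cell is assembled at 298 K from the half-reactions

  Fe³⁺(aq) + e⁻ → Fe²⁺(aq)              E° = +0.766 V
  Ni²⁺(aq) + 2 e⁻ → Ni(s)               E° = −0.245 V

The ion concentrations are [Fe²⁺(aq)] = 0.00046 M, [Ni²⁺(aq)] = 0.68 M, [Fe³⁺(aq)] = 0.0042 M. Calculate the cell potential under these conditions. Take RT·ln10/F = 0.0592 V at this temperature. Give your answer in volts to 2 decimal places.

+1.07 V

Fe³⁺/Fe²⁺ is reduced (cathode, E° = +0.766 V) and Ni²⁺/Ni is oxidized (anode).
E°cell = +0.766 − (−0.245) = +1.011 V, with n = 2 electrons transferred.
For the overall reaction 2 Fe³⁺(aq) + Ni(s) → 2 Fe²⁺(aq) + Ni²⁺(aq), Q = ([Fe²⁺(aq)]^2·[Ni²⁺(aq)]) / [Fe³⁺(aq)]^2 = 0.00816, giving log Q = −2.088.
E = E° − (0.0592/n)·log Q = +1.011 − (0.0592/2)(−2.088) = +1.07 V.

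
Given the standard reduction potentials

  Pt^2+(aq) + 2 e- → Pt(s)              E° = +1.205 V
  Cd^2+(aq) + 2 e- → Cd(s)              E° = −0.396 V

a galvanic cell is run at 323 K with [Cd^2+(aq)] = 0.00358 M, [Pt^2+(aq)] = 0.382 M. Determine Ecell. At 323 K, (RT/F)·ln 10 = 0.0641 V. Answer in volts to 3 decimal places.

The Pt²⁺/Pt couple has the more positive E°, so it is the cathode; Cd²⁺/Cd is the anode.
E°cell = +1.205 − (−0.396) = +1.601 V, with n = 2 electrons transferred.
Balancing gives Pt^2+(aq) + Cd(s) → Pt(s) + Cd^2+(aq); hence Q = [Cd^2+(aq)] / [Pt^2+(aq)] = 0.00937 (log Q = −2.028).
By the Nernst equation, E = +1.601 − (0.0641/2)·(−2.028) = +1.666 V.

+1.666 V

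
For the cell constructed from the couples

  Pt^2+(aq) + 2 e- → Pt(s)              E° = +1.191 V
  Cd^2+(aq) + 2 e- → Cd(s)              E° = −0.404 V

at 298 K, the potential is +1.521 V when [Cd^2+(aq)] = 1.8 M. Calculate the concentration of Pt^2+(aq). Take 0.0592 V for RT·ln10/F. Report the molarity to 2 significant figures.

The Pt²⁺/Pt couple has the larger reduction potential, so it is the cathode: E°cell = +1.191 − (−0.404) = +1.595 V and n = 2.
From the Nernst equation, log Q = n(E° − E)/0.0592 = 2·(+1.595 − (+1.521))/0.0592 = 2.500.
Balancing electrons gives Pt^2+(aq) + Cd(s) → Pt(s) + Cd^2+(aq); thus Q = [Cd^2+(aq)] / [Pt^2+(aq)].
Substituting the known concentrations and solving, log [Pt^2+(aq)] = −2.245 and [Pt^2+(aq)] = 0.0057 M.

0.0057 M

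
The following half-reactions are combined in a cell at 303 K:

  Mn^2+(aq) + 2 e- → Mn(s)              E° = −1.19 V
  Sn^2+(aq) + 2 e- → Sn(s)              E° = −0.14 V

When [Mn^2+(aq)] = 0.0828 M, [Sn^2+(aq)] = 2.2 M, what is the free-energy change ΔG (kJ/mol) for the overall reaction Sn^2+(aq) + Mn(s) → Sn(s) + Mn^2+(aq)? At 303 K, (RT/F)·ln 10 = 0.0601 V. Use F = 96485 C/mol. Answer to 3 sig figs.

The standard cell potential is −0.14 − (−1.19) = +1.05 V, with n = 2 electrons in the balanced equation.
Q = [Mn^2+(aq)] / [Sn^2+(aq)] = 0.0376, so log Q = −1.424 and E = +1.05 − (0.0601/2)(−1.424) = +1.0928 V.
Finally ΔG = −nFE = −(2)(96485 C/mol)(+1.0928 V) = −211 kJ/mol.

−211 kJ/mol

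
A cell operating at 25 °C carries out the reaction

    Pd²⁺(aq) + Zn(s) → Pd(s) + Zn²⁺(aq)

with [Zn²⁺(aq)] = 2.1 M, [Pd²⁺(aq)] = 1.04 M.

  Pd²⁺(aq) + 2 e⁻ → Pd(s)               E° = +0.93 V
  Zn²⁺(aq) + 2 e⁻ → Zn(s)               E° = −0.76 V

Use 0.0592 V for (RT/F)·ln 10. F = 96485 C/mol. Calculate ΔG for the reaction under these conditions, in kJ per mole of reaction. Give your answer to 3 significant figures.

−324 kJ/mol

The standard cell potential is +0.93 − (−0.76) = +1.69 V, with n = 2 electrons in the balanced equation.
Q = [Zn²⁺(aq)] / [Pd²⁺(aq)] = 2.02, so log Q = 0.305 and E = +1.69 − (0.0592/2)(0.305) = +1.6810 V.
Then ΔG = −nFE = −2 × 96485 × +1.6810 J/mol = −324 kJ/mol.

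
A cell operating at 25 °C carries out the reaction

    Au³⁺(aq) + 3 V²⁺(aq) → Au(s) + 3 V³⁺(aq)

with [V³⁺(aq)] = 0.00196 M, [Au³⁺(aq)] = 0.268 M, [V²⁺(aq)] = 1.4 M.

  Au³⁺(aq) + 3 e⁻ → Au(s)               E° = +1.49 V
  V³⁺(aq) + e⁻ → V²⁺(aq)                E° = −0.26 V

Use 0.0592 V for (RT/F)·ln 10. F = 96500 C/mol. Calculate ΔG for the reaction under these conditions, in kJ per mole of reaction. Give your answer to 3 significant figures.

With Au³⁺/Au reduced at the cathode, E°cell = +1.49 − (−0.26) = +1.75 V and n = 3.
The reaction quotient is [V³⁺(aq)]^3 / ([Au³⁺(aq)]·[V²⁺(aq)]^3) = 1.02×10^−8; by Nernst, E = +1.75 − (0.0592/3)(−7.990) = +1.9077 V.
ΔG = −nFE = −(3)(96500)(+1.9077) J/mol = −552 kJ/mol.

−552 kJ/mol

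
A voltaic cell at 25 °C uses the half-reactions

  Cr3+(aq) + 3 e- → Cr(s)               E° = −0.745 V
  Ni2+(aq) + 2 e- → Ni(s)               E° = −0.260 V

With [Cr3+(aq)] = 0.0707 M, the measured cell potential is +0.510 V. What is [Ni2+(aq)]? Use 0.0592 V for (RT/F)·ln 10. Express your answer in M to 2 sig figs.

1.2 M

The Ni²⁺/Ni couple has the larger reduction potential, so it is the cathode: E°cell = −0.260 − (−0.745) = +0.485 V and n = 6.
Rearranging E = E° − (0.0592/n)·log Q gives log Q = 6(+0.485 − (+0.510))/0.0592 = −2.534.
Balancing electrons gives 3 Ni2+(aq) + 2 Cr(s) → 3 Ni(s) + 2 Cr3+(aq); thus Q = [Cr3+(aq)]^2 / [Ni2+(aq)]^3.
Solving for the unknown gives log [Ni2+(aq)] = 0.078, so [Ni2+(aq)] ≈ 1.2 M.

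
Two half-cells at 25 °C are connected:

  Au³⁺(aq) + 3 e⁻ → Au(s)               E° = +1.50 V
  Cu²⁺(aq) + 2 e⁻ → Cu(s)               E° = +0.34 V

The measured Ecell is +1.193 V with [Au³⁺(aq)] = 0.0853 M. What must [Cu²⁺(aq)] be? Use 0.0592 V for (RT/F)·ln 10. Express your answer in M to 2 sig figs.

Au³⁺/Au is the cathode (higher E°); E°cell = +1.50 − (+0.34) = +1.16 V with n = 6.
From the Nernst equation, log Q = n(E° − E)/0.0592 = 6·(+1.16 − (+1.193))/0.0592 = −3.345.
The balanced reaction is 2 Au³⁺(aq) + 3 Cu(s) → 2 Au(s) + 3 Cu²⁺(aq), so Q = [Cu²⁺(aq)]^3 / [Au³⁺(aq)]^2.
Isolating [Cu²⁺(aq)] in Q = 10^{−3.345} yields log [Cu²⁺(aq)] = −1.828, i.e. 0.015 M.

0.015 M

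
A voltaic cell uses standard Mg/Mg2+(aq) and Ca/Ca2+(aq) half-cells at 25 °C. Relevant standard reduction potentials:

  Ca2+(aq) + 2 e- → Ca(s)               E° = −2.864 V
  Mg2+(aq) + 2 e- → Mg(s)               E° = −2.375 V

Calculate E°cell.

Of the two couples in this cell, the one with the more positive reduction potential is reduced at the cathode: here that is Mg²⁺/Mg (−2.375 V); Ca²⁺/Ca (−2.864 V) is the anode.
E°cell = E°(cathode) − E°(anode) = −2.375 − (−2.864) = +0.489 V.

+0.489 V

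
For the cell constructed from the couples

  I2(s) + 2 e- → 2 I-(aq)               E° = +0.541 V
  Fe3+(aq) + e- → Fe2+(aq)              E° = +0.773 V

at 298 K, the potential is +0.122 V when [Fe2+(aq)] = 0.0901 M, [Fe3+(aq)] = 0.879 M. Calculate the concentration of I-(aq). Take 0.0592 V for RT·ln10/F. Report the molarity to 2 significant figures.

0.0014 M

With Fe³⁺/Fe²⁺ at the cathode and I₂/I⁻ at the anode, E°cell = +0.773 − (+0.541) = +0.232 V (n = 2).
Since E = E° − (0.0592/n)·log Q, log Q = n(E° − E)/0.0592 = 3.716.
The balanced reaction is 2 Fe3+(aq) + 2 I-(aq) → 2 Fe2+(aq) + I2(s), so Q = [Fe2+(aq)]^2 / ([Fe3+(aq)]^2·[I-(aq)]^2).
Solving for the unknown gives log [I-(aq)] = −2.847, so [I-(aq)] ≈ 0.0014 M.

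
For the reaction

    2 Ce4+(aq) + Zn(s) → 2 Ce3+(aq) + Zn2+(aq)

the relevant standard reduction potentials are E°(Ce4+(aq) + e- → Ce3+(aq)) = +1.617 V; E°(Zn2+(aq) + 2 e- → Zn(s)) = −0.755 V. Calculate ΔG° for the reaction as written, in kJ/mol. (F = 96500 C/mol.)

−458 kJ/mol

In the reaction as written Ce4+(aq) is reduced, so the Ce⁴⁺/Ce³⁺ couple is the cathode and Zn²⁺/Zn is the anode.
E°cell = +1.617 − (−0.755) = +2.372 V; balancing electrons gives n = 2.
ΔG° = −nFE°cell = −(2)(96500)(+2.372) J/mol = −458 kJ/mol.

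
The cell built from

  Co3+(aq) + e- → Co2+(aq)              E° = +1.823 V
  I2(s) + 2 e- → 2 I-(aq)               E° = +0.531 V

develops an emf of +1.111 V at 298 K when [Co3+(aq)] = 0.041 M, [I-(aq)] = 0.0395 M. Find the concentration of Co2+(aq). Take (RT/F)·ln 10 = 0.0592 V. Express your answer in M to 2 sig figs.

1.8 M

The Co³⁺/Co²⁺ couple has the larger reduction potential, so it is the cathode: E°cell = +1.823 − (+0.531) = +1.292 V and n = 2.
From the Nernst equation, log Q = n(E° − E)/0.0592 = 2·(+1.292 − (+1.111))/0.0592 = 6.115.
The balanced reaction is 2 Co3+(aq) + 2 I-(aq) → 2 Co2+(aq) + I2(s), so Q = [Co2+(aq)]^2 / ([Co3+(aq)]^2·[I-(aq)]^2).
Substituting the known concentrations and solving, log [Co2+(aq)] = 0.267 and [Co2+(aq)] = 1.8 M.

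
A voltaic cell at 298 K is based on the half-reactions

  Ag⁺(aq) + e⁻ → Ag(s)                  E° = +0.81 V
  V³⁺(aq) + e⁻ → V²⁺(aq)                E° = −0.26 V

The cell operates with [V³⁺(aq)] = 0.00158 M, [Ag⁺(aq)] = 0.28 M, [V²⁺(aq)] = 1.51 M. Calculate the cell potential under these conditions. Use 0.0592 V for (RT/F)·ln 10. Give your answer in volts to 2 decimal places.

The Ag⁺/Ag couple has the more positive E°, so it is the cathode; V³⁺/V²⁺ is the anode.
E°cell = +0.81 − (−0.26) = +1.07 V, with n = 1 electron transferred.
For the overall reaction Ag⁺(aq) + V²⁺(aq) → Ag(s) + V³⁺(aq), Q = [V³⁺(aq)] / ([Ag⁺(aq)]·[V²⁺(aq)]) = 0.00374, giving log Q = −2.427.
Applying E = E° − (RT ln10/nF)·log Q gives +1.07 − (0.0592/1)(−2.427) = +1.21 V.

+1.21 V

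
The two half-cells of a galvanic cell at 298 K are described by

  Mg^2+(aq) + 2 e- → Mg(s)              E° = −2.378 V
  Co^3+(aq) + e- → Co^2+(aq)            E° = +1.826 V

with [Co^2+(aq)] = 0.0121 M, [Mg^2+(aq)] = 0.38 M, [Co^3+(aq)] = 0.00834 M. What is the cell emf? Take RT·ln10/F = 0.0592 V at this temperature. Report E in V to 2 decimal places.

+4.21 V

The Co³⁺/Co²⁺ couple has the more positive E°, so it is the cathode; Mg²⁺/Mg is the anode.
The standard potential is +1.826 − (−2.378) = +4.204 V and the balanced reaction transfers n = 2 electrons.
Balancing gives 2 Co^3+(aq) + Mg(s) → 2 Co^2+(aq) + Mg^2+(aq); hence Q = ([Co^2+(aq)]^2·[Mg^2+(aq)]) / [Co^3+(aq)]^2 = 0.8 (log Q = −0.097).
By the Nernst equation, E = +4.204 − (0.0592/2)·(−0.097) = +4.21 V.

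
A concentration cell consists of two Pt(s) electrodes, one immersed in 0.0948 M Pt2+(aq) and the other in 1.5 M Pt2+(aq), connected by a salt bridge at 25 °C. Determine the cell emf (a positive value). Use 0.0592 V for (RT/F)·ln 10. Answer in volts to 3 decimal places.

0.035 V

For a concentration cell E°cell = 0, since both electrodes use the same couple.
The compartment with the higher Pt2+(aq) concentration (1.5 M) acts as the cathode; ions are reduced there and produced at the dilute (0.0948 M) anode.
With n = 2, Ecell = −(0.0592/2)·log([dilute]/[conc]) = −(0.0592/2)·log(0.0948/1.5) = +0.035 V.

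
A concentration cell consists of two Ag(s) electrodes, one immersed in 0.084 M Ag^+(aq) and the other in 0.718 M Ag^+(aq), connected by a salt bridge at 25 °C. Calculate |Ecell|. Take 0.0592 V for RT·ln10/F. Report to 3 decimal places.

0.055 V

For a concentration cell E°cell = 0, since both electrodes use the same couple.
The compartment with the higher Ag^+(aq) concentration (0.718 M) acts as the cathode; ions are reduced there and produced at the dilute (0.084 M) anode.
With n = 1, Ecell = −(0.0592/1)·log([dilute]/[conc]) = −(0.0592/1)·log(0.084/0.718) = +0.055 V.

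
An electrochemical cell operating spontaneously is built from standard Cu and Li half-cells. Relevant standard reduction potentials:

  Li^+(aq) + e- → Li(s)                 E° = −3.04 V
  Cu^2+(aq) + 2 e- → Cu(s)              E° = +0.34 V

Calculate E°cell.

The Cu²⁺/Cu couple has the higher E°, so Cu ion is reduced (cathode) and Li is oxidized (anode).
E°cell = E°(cathode) − E°(anode) = +0.34 − (−3.04) = +3.38 V.

+3.38 V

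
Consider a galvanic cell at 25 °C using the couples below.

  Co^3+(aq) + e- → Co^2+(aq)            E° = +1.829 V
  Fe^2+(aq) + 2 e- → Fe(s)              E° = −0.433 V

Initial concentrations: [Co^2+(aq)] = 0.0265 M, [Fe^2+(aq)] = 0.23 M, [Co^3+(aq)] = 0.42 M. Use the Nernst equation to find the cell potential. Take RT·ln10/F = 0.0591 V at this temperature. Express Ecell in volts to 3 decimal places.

+2.352 V

The Co³⁺/Co²⁺ couple has the more positive E°, so it is the cathode; Fe²⁺/Fe is the anode.
E°cell = +1.829 − (−0.433) = +2.262 V, with n = 2 electrons transferred.
For the overall reaction 2 Co^3+(aq) + Fe(s) → 2 Co^2+(aq) + Fe^2+(aq), Q = ([Co^2+(aq)]^2·[Fe^2+(aq)]) / [Co^3+(aq)]^2 = 0.000916, giving log Q = −3.038.
E = E° − (0.0591/n)·log Q = +2.262 − (0.0591/2)(−3.038) = +2.352 V.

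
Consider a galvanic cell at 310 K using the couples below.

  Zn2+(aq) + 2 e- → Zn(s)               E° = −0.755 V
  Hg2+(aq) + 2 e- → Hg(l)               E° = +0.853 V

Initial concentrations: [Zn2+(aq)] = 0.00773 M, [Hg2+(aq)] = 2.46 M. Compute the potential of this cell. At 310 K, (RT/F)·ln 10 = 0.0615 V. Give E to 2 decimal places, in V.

Since E°(Hg²⁺/Hg) > E°(Zn²⁺/Zn), Hg²⁺/Hg serves as the cathode.
E°cell = E°cat − E°an = +0.853 − (−0.755) = +1.608 V; n = 2.
The balanced reaction is Hg2+(aq) + Zn(s) → Hg(l) + Zn2+(aq), so Q = [Zn2+(aq)] / [Hg2+(aq)] = 0.00314 and log Q = −2.503.
By the Nernst equation, E = +1.608 − (0.0615/2)·(−2.503) = +1.68 V.

+1.68 V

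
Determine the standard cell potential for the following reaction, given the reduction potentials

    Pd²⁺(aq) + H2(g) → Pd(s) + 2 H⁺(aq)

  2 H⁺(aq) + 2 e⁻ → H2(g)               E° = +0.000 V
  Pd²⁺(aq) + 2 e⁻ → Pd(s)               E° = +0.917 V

Pd²⁺(aq) gains electrons, so the Pd²⁺/Pd couple is the cathode; the 2H⁺/H₂ couple is the anode.
E°cell = E°(cathode) − E°(anode) = +0.917 − (+0.000) = +0.917 V.

+0.917 V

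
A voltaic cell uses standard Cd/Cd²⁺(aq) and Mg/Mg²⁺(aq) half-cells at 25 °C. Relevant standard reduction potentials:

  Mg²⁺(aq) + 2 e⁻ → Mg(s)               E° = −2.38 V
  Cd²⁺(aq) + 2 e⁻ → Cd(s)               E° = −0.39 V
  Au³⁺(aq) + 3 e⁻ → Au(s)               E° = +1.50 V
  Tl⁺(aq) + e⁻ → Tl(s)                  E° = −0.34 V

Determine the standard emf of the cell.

+1.99 V

The Cd²⁺/Cd couple has the higher E°, so Cd ion is reduced (cathode) and Mg is oxidized (anode).
E°cell = E°(cathode) − E°(anode) = −0.39 − (−2.38) = +1.99 V.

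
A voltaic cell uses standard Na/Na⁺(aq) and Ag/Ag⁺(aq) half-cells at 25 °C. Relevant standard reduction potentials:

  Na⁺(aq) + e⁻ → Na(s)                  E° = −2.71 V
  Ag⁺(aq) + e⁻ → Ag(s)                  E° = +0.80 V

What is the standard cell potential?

The Ag⁺/Ag couple has the higher E°, so Ag ion is reduced (cathode) and Na is oxidized (anode).
E°cell = E°(cathode) − E°(anode) = +0.80 − (−2.71) = +3.51 V.

+3.51 V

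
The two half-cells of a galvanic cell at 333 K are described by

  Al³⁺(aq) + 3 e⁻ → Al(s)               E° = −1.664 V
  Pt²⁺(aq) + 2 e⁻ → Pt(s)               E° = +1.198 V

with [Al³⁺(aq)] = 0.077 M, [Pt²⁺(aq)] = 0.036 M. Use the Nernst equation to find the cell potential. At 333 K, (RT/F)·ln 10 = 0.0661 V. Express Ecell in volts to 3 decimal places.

Pt²⁺/Pt is reduced (cathode, E° = +1.198 V) and Al³⁺/Al is oxidized (anode).
E°cell = +1.198 − (−1.664) = +2.862 V, with n = 6 electrons transferred.
Balancing gives 3 Pt²⁺(aq) + 2 Al(s) → 3 Pt(s) + 2 Al³⁺(aq); hence Q = [Al³⁺(aq)]^2 / [Pt²⁺(aq)]^3 = 127 (log Q = 2.104).
Applying E = E° − (RT ln10/nF)·log Q gives +2.862 − (0.0661/6)(2.104) = +2.839 V.

+2.839 V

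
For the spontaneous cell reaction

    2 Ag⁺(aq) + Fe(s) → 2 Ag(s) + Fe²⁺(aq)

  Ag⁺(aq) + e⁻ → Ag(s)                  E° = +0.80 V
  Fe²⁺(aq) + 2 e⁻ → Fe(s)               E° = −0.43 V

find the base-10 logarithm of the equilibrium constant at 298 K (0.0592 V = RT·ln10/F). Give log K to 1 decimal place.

The Ag⁺/Ag couple is reduced (cathode); E°cell = +0.80 − (−0.43) = +1.23 V with n = 2.
At equilibrium E = 0, so log K = nE°cell / 0.0592 = (2)(+1.23) / 0.0592 = 41.6.

log K = 41.6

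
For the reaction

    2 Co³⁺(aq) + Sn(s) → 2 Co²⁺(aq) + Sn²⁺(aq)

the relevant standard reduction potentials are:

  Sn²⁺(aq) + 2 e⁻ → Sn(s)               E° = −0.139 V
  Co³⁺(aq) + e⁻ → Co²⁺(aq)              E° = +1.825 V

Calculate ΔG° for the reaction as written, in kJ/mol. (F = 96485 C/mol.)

In the reaction as written Co³⁺(aq) is reduced, so the Co³⁺/Co²⁺ couple is the cathode and Sn²⁺/Sn is the anode.
E°cell = +1.825 − (−0.139) = +1.964 V; balancing electrons gives n = 2.
ΔG° = −nFE°cell = −(2)(96485)(+1.964) J/mol = −379 kJ/mol.

−379 kJ/mol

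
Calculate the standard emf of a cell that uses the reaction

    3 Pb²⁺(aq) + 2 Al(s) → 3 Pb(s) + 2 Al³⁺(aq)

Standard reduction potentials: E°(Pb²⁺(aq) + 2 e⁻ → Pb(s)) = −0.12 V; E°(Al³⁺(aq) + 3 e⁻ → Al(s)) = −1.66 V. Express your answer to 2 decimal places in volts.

In the reaction as written, Pb²⁺(aq) is reduced (cathode) and Al³⁺(aq) is produced by oxidation at the anode.
E°cell = E°(cathode) − E°(anode) = −0.12 − (−1.66) = +1.54 V.

+1.54 V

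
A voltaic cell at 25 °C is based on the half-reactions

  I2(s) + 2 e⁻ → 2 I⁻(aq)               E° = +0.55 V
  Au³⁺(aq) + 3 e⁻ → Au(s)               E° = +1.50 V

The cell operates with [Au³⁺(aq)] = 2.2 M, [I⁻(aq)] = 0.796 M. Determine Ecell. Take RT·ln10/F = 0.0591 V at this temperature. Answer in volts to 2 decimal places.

The Au³⁺/Au couple has the more positive E°, so it is the cathode; I₂/I⁻ is the anode.
E°cell = +1.50 − (+0.55) = +0.95 V, with n = 6 electrons transferred.
Balancing gives 2 Au³⁺(aq) + 6 I⁻(aq) → 2 Au(s) + 3 I2(s); hence Q = 1 / ([Au³⁺(aq)]^2·[I⁻(aq)]^6) = 0.812 (log Q = −0.090).
Applying E = E° − (RT ln10/nF)·log Q gives +0.95 − (0.0591/6)(−0.090) = +0.95 V.

+0.95 V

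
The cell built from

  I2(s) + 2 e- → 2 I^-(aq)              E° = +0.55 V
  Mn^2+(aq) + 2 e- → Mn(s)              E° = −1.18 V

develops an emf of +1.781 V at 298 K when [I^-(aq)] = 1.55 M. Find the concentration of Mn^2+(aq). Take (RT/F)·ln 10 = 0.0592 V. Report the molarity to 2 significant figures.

0.0079 M

I₂/I⁻ is the cathode (higher E°); E°cell = +0.55 − (−1.18) = +1.73 V with n = 2.
From the Nernst equation, log Q = n(E° − E)/0.0592 = 2·(+1.73 − (+1.781))/0.0592 = −1.723.
Balancing electrons gives I2(s) + Mn(s) → 2 I^-(aq) + Mn^2+(aq); thus Q = [I^-(aq)]^2·[Mn^2+(aq)].
Solving for the unknown gives log [Mn^2+(aq)] = −2.104, so [Mn^2+(aq)] ≈ 0.0079 M.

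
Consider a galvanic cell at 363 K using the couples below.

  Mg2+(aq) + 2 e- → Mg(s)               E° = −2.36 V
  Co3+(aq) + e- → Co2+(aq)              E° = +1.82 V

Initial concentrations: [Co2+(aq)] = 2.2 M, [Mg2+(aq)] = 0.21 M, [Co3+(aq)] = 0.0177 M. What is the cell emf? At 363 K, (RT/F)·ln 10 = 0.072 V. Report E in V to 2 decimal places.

Since E°(Co³⁺/Co²⁺) > E°(Mg²⁺/Mg), Co³⁺/Co²⁺ serves as the cathode.
The standard potential is +1.82 − (−2.36) = +4.18 V and the balanced reaction transfers n = 2 electrons.
Balancing gives 2 Co3+(aq) + Mg(s) → 2 Co2+(aq) + Mg2+(aq); hence Q = ([Co2+(aq)]^2·[Mg2+(aq)]) / [Co3+(aq)]^2 = 3.24×10^3 (log Q = 3.511).
E = E° − (0.072/n)·log Q = +4.18 − (0.072/2)(3.511) = +4.05 V.

+4.05 V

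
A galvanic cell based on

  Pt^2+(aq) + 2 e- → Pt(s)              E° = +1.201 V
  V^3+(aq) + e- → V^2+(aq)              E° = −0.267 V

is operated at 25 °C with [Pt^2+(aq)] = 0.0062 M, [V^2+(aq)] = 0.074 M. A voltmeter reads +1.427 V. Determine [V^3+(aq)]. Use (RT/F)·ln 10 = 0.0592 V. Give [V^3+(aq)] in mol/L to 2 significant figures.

Pt²⁺/Pt is the cathode (higher E°); E°cell = +1.201 − (−0.267) = +1.468 V with n = 2.
Rearranging E = E° − (0.0592/n)·log Q gives log Q = 2(+1.468 − (+1.427))/0.0592 = 1.385.
For Pt^2+(aq) + 2 V^2+(aq) → Pt(s) + 2 V^3+(aq), the reaction quotient is Q = [V^3+(aq)]^2 / ([Pt^2+(aq)]·[V^2+(aq)]^2).
Solving for the unknown gives log [V^3+(aq)] = −1.542, so [V^3+(aq)] ≈ 0.029 M.

0.029 M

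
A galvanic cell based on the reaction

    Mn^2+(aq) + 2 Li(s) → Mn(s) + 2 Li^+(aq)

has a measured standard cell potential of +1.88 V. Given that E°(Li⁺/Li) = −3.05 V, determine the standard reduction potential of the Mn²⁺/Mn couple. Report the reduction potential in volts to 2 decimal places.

In the reaction as written the Mn²⁺/Mn couple is reduced (cathode) and Li⁺/Li is oxidized (anode), so E°cell = E°(Mn²⁺/Mn) − E°(Li⁺/Li).
E°(Mn²⁺/Mn) = E°cell + E°(anode) = +1.88 + (−3.05) = −1.17 V.

−1.17 V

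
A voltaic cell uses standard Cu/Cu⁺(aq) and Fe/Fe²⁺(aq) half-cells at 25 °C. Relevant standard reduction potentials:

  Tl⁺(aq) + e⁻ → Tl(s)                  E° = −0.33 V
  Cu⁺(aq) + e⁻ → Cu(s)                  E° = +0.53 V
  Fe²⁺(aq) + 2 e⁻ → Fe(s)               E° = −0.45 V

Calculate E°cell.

The Cu⁺/Cu couple has the higher E°, so Cu ion is reduced (cathode) and Fe is oxidized (anode).
E°cell = E°(cathode) − E°(anode) = +0.53 − (−0.45) = +0.98 V.

+0.98 V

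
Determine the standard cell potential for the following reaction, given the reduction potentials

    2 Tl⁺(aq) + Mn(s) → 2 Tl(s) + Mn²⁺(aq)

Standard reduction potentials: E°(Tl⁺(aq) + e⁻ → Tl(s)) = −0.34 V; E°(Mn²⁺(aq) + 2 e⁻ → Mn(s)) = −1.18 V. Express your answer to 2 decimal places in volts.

+0.84 V

In the reaction as written, Tl⁺(aq) is reduced (cathode) and Mn²⁺(aq) is produced by oxidation at the anode.
E°cell = E°(cathode) − E°(anode) = −0.34 − (−1.18) = +0.84 V.
The positive value indicates the reaction is spontaneous as written.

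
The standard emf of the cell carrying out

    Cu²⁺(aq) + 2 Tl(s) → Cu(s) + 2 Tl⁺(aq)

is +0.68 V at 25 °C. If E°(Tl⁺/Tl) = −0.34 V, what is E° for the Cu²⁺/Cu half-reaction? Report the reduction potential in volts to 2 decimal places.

+0.34 V

In the reaction as written the Cu²⁺/Cu couple is reduced (cathode) and Tl⁺/Tl is oxidized (anode), so E°cell = E°(Cu²⁺/Cu) − E°(Tl⁺/Tl).
E°(Cu²⁺/Cu) = E°cell + E°(anode) = +0.68 + (−0.34) = +0.34 V.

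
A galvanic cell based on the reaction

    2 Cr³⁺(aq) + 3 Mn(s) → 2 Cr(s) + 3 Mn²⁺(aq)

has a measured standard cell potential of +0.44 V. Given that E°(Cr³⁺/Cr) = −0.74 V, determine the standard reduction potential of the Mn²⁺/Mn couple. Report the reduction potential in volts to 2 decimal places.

In the reaction as written the Cr³⁺/Cr couple is reduced (cathode) and Mn²⁺/Mn is oxidized (anode), so E°cell = E°(Cr³⁺/Cr) − E°(Mn²⁺/Mn).
E°(Mn²⁺/Mn) = E°(cathode) − E°cell = −0.74 − (+0.44) = −1.18 V.

−1.18 V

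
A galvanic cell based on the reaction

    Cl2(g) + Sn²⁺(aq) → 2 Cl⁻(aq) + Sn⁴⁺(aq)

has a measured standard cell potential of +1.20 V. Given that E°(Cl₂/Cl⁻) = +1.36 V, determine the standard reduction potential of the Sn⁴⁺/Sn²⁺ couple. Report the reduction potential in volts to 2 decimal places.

In the reaction as written the Cl₂/Cl⁻ couple is reduced (cathode) and Sn⁴⁺/Sn²⁺ is oxidized (anode), so E°cell = E°(Cl₂/Cl⁻) − E°(Sn⁴⁺/Sn²⁺).
E°(Sn⁴⁺/Sn²⁺) = E°(cathode) − E°cell = +1.36 − (+1.20) = +0.16 V.

+0.16 V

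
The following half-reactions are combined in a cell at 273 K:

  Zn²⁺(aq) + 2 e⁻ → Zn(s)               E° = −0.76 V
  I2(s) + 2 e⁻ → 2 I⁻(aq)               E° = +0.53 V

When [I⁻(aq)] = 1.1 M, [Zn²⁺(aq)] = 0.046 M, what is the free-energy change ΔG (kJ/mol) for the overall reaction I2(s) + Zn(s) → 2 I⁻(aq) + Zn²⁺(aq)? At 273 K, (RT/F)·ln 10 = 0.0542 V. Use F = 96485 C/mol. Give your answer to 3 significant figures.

With I₂/I⁻ reduced at the cathode, E°cell = +0.53 − (−0.76) = +1.29 V and n = 2.
Here Q = [I⁻(aq)]^2·[Zn²⁺(aq)] = 0.0557 (log Q = −1.254), giving E = +1.29 − (0.0542/2)·(−1.254) = +1.3240 V.
Finally ΔG = −nFE = −(2)(96485 C/mol)(+1.3240 V) = −255 kJ/mol.

−255 kJ/mol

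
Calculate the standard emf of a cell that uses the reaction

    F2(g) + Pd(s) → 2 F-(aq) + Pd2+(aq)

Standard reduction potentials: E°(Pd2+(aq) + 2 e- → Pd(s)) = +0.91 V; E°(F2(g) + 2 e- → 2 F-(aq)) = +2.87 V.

+1.96 V

In the reaction as written, F2(g) is reduced (cathode) and Pd2+(aq) is produced by oxidation at the anode.
E°cell = E°(cathode) − E°(anode) = +2.87 − (+0.91) = +1.96 V.
The positive value indicates the reaction is spontaneous as written.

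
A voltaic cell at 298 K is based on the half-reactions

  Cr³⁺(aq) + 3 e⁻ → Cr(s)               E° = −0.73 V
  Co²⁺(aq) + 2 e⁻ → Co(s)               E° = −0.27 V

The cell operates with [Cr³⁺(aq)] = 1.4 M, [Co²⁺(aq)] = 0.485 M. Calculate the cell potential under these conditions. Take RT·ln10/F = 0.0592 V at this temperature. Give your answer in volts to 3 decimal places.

Since E°(Co²⁺/Co) > E°(Cr³⁺/Cr), Co²⁺/Co serves as the cathode.
E°cell = E°cat − E°an = −0.27 − (−0.73) = +0.46 V; n = 6.
The balanced reaction is 3 Co²⁺(aq) + 2 Cr(s) → 3 Co(s) + 2 Cr³⁺(aq), so Q = [Cr³⁺(aq)]^2 / [Co²⁺(aq)]^3 = 17.2 and log Q = 1.235.
By the Nernst equation, E = +0.46 − (0.0592/6)·(1.235) = +0.448 V.

+0.448 V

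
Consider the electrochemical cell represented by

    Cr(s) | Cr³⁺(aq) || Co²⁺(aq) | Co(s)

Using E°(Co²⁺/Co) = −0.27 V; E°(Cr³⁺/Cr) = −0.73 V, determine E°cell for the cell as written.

+0.46 V

By convention the left-hand electrode in cell notation is the anode (oxidation) and the right-hand electrode is the cathode (reduction).
E°cell = E°(right) − E°(left) = −0.27 − (−0.73) = +0.46 V.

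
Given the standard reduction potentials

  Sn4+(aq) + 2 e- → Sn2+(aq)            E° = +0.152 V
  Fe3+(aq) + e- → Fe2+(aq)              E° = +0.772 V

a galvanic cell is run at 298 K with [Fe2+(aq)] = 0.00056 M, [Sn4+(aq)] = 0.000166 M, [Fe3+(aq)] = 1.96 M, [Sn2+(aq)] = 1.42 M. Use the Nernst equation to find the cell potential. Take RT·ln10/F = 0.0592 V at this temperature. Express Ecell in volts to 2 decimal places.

The Fe³⁺/Fe²⁺ couple has the more positive E°, so it is the cathode; Sn⁴⁺/Sn²⁺ is the anode.
E°cell = +0.772 − (+0.152) = +0.620 V, with n = 2 electrons transferred.
For the overall reaction 2 Fe3+(aq) + Sn2+(aq) → 2 Fe2+(aq) + Sn4+(aq), Q = ([Fe2+(aq)]^2·[Sn4+(aq)]) / ([Fe3+(aq)]^2·[Sn2+(aq)]) = 9.54×10^−12, giving log Q = −11.020.
E = E° − (0.0592/n)·log Q = +0.620 − (0.0592/2)(−11.020) = +0.95 V.

+0.95 V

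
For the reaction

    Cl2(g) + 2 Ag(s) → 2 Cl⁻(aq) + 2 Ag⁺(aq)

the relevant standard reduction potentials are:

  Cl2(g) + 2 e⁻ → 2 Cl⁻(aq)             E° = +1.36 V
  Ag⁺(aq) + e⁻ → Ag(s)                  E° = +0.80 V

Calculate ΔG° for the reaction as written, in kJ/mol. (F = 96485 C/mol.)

−108 kJ/mol

In the reaction as written Cl2(g) is reduced, so the Cl₂/Cl⁻ couple is the cathode and Ag⁺/Ag is the anode.
E°cell = +1.36 − (+0.80) = +0.56 V; balancing electrons gives n = 2.
ΔG° = −nFE°cell = −(2)(96485)(+0.56) J/mol = −108 kJ/mol.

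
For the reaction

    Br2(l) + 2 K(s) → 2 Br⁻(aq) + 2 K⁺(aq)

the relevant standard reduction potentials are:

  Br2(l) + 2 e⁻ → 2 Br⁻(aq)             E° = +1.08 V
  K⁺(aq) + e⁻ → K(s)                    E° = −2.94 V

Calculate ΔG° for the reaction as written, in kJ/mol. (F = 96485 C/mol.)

In the reaction as written Br2(l) is reduced, so the Br₂/Br⁻ couple is the cathode and K⁺/K is the anode.
E°cell = +1.08 − (−2.94) = +4.02 V; balancing electrons gives n = 2.
ΔG° = −nFE°cell = −(2)(96485)(+4.02) J/mol = −776 kJ/mol.

−776 kJ/mol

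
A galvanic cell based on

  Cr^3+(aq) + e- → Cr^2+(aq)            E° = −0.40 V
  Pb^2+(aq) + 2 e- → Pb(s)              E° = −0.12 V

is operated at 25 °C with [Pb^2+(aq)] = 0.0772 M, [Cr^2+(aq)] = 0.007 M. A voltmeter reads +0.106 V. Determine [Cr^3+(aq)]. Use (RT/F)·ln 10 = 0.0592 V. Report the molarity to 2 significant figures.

1.7 M

With Pb²⁺/Pb at the cathode and Cr³⁺/Cr²⁺ at the anode, E°cell = −0.12 − (−0.40) = +0.28 V (n = 2).
Rearranging E = E° − (0.0592/n)·log Q gives log Q = 2(+0.28 − (+0.106))/0.0592 = 5.878.
The balanced reaction is Pb^2+(aq) + 2 Cr^2+(aq) → Pb(s) + 2 Cr^3+(aq), so Q = [Cr^3+(aq)]^2 / ([Pb^2+(aq)]·[Cr^2+(aq)]^2).
Substituting the known concentrations and solving, log [Cr^3+(aq)] = 0.228 and [Cr^3+(aq)] = 1.7 M.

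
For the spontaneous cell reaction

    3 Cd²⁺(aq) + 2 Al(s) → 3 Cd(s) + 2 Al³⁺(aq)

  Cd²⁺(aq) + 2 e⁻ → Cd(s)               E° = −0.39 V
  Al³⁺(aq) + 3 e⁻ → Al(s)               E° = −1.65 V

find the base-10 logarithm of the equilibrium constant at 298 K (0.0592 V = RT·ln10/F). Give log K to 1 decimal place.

log K = 127.7

The Cd²⁺/Cd couple is reduced (cathode); E°cell = −0.39 − (−1.65) = +1.26 V with n = 6.
At equilibrium E = 0, so log K = nE°cell / 0.0592 = (6)(+1.26) / 0.0592 = 127.7.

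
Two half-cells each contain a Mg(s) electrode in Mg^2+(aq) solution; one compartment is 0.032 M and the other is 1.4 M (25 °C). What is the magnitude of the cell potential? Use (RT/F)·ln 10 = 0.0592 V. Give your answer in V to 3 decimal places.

For a concentration cell E°cell = 0, since both electrodes use the same couple.
The compartment with the higher Mg^2+(aq) concentration (1.4 M) acts as the cathode; ions are reduced there and produced at the dilute (0.032 M) anode.
With n = 2, Ecell = −(0.0592/2)·log([dilute]/[conc]) = −(0.0592/2)·log(0.032/1.4) = +0.049 V.

0.049 V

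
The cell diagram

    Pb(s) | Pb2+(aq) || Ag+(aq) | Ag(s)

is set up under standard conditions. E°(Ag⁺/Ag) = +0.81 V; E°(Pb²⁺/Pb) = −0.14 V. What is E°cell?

By convention the left-hand electrode in cell notation is the anode (oxidation) and the right-hand electrode is the cathode (reduction).
E°cell = E°(right) − E°(left) = +0.81 − (−0.14) = +0.95 V.

+0.95 V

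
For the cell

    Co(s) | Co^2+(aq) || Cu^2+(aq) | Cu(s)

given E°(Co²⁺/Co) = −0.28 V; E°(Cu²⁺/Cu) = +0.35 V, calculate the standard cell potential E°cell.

By convention the left-hand electrode in cell notation is the anode (oxidation) and the right-hand electrode is the cathode (reduction).
E°cell = E°(right) − E°(left) = +0.35 − (−0.28) = +0.63 V.

+0.63 V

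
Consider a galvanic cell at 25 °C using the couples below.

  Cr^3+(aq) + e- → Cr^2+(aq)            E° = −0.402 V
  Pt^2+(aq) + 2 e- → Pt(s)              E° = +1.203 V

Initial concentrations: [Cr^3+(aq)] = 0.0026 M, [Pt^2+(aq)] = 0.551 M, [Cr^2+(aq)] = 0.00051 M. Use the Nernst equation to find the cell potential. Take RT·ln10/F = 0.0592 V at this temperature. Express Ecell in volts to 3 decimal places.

The Pt²⁺/Pt couple has the more positive E°, so it is the cathode; Cr³⁺/Cr²⁺ is the anode.
E°cell = E°cat − E°an = +1.203 − (−0.402) = +1.605 V; n = 2.
The balanced reaction is Pt^2+(aq) + 2 Cr^2+(aq) → Pt(s) + 2 Cr^3+(aq), so Q = [Cr^3+(aq)]^2 / ([Pt^2+(aq)]·[Cr^2+(aq)]^2) = 47.2 and log Q = 1.674.
By the Nernst equation, E = +1.605 − (0.0592/2)·(1.674) = +1.555 V.

+1.555 V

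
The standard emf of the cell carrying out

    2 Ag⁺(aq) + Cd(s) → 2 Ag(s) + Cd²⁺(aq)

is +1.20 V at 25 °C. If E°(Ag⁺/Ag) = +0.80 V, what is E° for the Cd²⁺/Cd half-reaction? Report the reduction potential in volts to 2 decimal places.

−0.40 V

In the reaction as written the Ag⁺/Ag couple is reduced (cathode) and Cd²⁺/Cd is oxidized (anode), so E°cell = E°(Ag⁺/Ag) − E°(Cd²⁺/Cd).
E°(Cd²⁺/Cd) = E°(cathode) − E°cell = +0.80 − (+1.20) = −0.40 V.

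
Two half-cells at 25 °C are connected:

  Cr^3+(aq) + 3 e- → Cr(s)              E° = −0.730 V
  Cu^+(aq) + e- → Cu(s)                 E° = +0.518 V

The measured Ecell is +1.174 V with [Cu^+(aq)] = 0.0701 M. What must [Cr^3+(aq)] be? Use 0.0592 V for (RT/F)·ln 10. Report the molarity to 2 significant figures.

Cu⁺/Cu is the cathode (higher E°); E°cell = +0.518 − (−0.730) = +1.248 V with n = 3.
From the Nernst equation, log Q = n(E° − E)/0.0592 = 3·(+1.248 − (+1.174))/0.0592 = 3.750.
The balanced reaction is 3 Cu^+(aq) + Cr(s) → 3 Cu(s) + Cr^3+(aq), so Q = [Cr^3+(aq)] / [Cu^+(aq)]^3.
Isolating [Cr^3+(aq)] in Q = 10^{3.750} yields log [Cr^3+(aq)] = 0.287, i.e. 1.9 M.

1.9 M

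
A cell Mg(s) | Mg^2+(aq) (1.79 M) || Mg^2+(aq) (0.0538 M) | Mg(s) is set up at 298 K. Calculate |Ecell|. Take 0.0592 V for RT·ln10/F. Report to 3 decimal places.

0.045 V

For a concentration cell E°cell = 0, since both electrodes use the same couple.
The compartment with the higher Mg^2+(aq) concentration (1.79 M) acts as the cathode; ions are reduced there and produced at the dilute (0.0538 M) anode.
With n = 2, Ecell = −(0.0592/2)·log([dilute]/[conc]) = −(0.0592/2)·log(0.0538/1.79) = +0.045 V.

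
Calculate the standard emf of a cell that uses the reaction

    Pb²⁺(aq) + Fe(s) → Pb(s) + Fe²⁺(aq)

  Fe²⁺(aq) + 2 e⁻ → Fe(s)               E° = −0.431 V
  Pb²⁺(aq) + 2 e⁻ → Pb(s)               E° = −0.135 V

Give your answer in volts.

Pb²⁺(aq) gains electrons, so the Pb²⁺/Pb couple is the cathode; the Fe²⁺/Fe couple is the anode.
E°cell = E°(cathode) − E°(anode) = −0.135 − (−0.431) = +0.296 V.

+0.296 V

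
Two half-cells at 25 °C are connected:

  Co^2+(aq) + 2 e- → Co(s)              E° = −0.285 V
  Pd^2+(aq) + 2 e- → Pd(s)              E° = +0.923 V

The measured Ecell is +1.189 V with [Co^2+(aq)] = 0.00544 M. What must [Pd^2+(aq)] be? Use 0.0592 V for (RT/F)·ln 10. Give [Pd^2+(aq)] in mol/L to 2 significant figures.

0.0012 M

With Pd²⁺/Pd at the cathode and Co²⁺/Co at the anode, E°cell = +0.923 − (−0.285) = +1.208 V (n = 2).
Since E = E° − (0.0592/n)·log Q, log Q = n(E° − E)/0.0592 = 0.642.
For Pd^2+(aq) + Co(s) → Pd(s) + Co^2+(aq), the reaction quotient is Q = [Co^2+(aq)] / [Pd^2+(aq)].
Solving for the unknown gives log [Pd^2+(aq)] = −2.906, so [Pd^2+(aq)] ≈ 0.0012 M.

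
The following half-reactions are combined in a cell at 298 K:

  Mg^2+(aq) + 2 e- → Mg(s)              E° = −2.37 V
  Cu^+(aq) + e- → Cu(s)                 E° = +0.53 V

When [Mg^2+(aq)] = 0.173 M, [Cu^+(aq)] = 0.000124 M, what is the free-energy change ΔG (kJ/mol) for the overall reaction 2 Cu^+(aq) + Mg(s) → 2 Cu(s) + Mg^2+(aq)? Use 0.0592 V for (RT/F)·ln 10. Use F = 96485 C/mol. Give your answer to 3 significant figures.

E°cell = +0.53 − (−2.37) = +2.90 V; the balanced reaction transfers n = 2 electrons.
Here Q = [Mg^2+(aq)] / [Cu^+(aq)]^2 = 1.13×10^7 (log Q = 7.051), giving E = +2.90 − (0.0592/2)·(7.051) = +2.6913 V.
Then ΔG = −nFE = −2 × 96485 × +2.6913 J/mol = −519 kJ/mol.

−519 kJ/mol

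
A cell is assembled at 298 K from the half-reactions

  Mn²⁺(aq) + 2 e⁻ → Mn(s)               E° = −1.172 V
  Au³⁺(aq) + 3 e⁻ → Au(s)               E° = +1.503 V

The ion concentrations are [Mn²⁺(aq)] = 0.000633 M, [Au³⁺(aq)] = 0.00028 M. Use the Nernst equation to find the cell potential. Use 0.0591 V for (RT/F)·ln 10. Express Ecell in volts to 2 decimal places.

+2.70 V

Since E°(Au³⁺/Au) > E°(Mn²⁺/Mn), Au³⁺/Au serves as the cathode.
E°cell = E°cat − E°an = +1.503 − (−1.172) = +2.675 V; n = 6.
The balanced reaction is 2 Au³⁺(aq) + 3 Mn(s) → 2 Au(s) + 3 Mn²⁺(aq), so Q = [Mn²⁺(aq)]^3 / [Au³⁺(aq)]^2 = 0.00324 and log Q = −2.490.
Applying E = E° − (RT ln10/nF)·log Q gives +2.675 − (0.0591/6)(−2.490) = +2.70 V.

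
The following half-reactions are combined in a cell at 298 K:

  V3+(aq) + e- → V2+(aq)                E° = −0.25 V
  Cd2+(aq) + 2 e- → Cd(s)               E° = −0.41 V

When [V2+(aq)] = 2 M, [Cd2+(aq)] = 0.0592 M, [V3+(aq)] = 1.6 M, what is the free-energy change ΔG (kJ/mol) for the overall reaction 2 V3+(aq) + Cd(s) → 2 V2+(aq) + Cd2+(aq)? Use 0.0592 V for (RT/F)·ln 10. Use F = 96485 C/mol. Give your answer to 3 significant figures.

−36.8 kJ/mol

E°cell = −0.25 − (−0.41) = +0.16 V; the balanced reaction transfers n = 2 electrons.
Here Q = ([V2+(aq)]^2·[Cd2+(aq)]) / [V3+(aq)]^2 = 0.0925 (log Q = −1.034), giving E = +0.16 − (0.0592/2)·(−1.034) = +0.1906 V.
Then ΔG = −nFE = −2 × 96485 × +0.1906 J/mol = −36.8 kJ/mol.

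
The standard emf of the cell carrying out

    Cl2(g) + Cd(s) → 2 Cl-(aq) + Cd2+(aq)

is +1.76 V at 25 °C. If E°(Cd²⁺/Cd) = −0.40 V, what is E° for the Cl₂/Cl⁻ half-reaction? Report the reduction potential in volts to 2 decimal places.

In the reaction as written the Cl₂/Cl⁻ couple is reduced (cathode) and Cd²⁺/Cd is oxidized (anode), so E°cell = E°(Cl₂/Cl⁻) − E°(Cd²⁺/Cd).
E°(Cl₂/Cl⁻) = E°cell + E°(anode) = +1.76 + (−0.40) = +1.36 V.

+1.36 V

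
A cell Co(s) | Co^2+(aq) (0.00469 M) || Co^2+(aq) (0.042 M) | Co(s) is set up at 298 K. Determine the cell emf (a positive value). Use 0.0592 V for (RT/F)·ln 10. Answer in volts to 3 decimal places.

For a concentration cell E°cell = 0, since both electrodes use the same couple.
The compartment with the higher Co^2+(aq) concentration (0.042 M) acts as the cathode; ions are reduced there and produced at the dilute (0.00469 M) anode.
With n = 2, Ecell = −(0.0592/2)·log([dilute]/[conc]) = −(0.0592/2)·log(0.00469/0.042) = +0.028 V.

0.028 V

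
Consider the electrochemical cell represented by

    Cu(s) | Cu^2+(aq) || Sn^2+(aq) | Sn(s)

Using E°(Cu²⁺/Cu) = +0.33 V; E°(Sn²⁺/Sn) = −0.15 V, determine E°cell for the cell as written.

−0.48 V

By convention the left-hand electrode in cell notation is the anode (oxidation) and the right-hand electrode is the cathode (reduction).
E°cell = E°(right) − E°(left) = −0.15 − (+0.33) = −0.48 V.
The negative sign shows that, as written, the cell would require an external voltage to drive the reaction.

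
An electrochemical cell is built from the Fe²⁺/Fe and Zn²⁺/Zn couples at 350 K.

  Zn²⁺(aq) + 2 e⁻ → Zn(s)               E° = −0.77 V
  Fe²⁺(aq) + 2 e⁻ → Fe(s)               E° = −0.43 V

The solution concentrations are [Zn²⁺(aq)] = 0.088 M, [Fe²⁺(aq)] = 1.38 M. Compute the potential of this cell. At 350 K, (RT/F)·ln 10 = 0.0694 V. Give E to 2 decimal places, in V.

The Fe²⁺/Fe couple has the more positive E°, so it is the cathode; Zn²⁺/Zn is the anode.
The standard potential is −0.43 − (−0.77) = +0.34 V and the balanced reaction transfers n = 2 electrons.
Balancing gives Fe²⁺(aq) + Zn(s) → Fe(s) + Zn²⁺(aq); hence Q = [Zn²⁺(aq)] / [Fe²⁺(aq)] = 0.0638 (log Q = −1.195).
Applying E = E° − (RT ln10/nF)·log Q gives +0.34 − (0.0694/2)(−1.195) = +0.38 V.

+0.38 V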